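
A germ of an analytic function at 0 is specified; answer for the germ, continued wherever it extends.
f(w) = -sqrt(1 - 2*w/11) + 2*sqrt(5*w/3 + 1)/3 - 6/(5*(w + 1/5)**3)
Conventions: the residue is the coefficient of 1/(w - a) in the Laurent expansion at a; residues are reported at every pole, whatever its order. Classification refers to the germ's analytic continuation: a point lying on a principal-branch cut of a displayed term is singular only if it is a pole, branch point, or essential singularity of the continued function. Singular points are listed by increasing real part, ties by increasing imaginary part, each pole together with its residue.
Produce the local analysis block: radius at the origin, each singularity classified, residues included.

Denominator factor (w + 1/5)^3: pole of order 3 at -1/5, modulus 1/5.
Branch term (2/3)*sqrt(1 - w/(-3/5)): its argument vanishes at w = -3/5, a square-root branch point, modulus 3/5.
Branch term (-1)*sqrt(1 - w/(11/2)): its argument vanishes at w = 11/2, a square-root branch point, modulus 11/2.
The radius of convergence is the smallest modulus among the singular points: 1/5.
The branch terms are analytic at -1/5 and contribute nothing to the residue; only the rational part matters.
At the order-3 pole -1/5 set g(w) = (w - (-1/5))^3*(rational part) = -6/5.
Order-3 pole: residue = g''(a)/2; g''(-1/5) = 0, so the residue is 0.
List the singular points by increasing real part (a conjugate pair: the negative imaginary part first).

Radius of convergence at 0: 1/5.
At -3/5: an algebraic (square-root) branch point.
At -1/5: a pole of order 3; residue 0.
At 11/2: an algebraic (square-root) branch point.


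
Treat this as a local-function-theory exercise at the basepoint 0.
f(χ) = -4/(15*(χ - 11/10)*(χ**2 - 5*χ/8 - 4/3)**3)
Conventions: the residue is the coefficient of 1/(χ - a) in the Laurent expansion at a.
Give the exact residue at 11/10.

At the order-1 pole 11/10 set g(χ) = (χ - (11/10))*f(χ) = -4/(15*(χ**2 - 5*χ/8 - 4/3)**3).
Simple pole: residue = g(a) at a = 11/10, which is 460800000/921167317.

The residue is 460800000/921167317.


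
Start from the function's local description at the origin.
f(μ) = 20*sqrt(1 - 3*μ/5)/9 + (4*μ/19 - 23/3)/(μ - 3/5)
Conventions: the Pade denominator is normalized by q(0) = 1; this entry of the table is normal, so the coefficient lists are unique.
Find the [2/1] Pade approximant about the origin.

The Pade approximant has numerator coefficients [15, -2627353871/549639486, 22455497/24106995]; denominator coefficients [1, -26848649/16071330].

Taylor coefficients needed (expand at 0): a_0 = 15, a_1 = 10403/513, a_2 = 535711/15390, a_3 = 26848649/461700.
Write the denominator as Q(μ) = 1 + q1*μ. Requiring Q*f - P = O(μ^4) with deg P <= 2 kills the coefficients of μ^3..μ^3 in Q*f:
  μ^3: a_3 + q1*a_2 = 0, i.e. 26848649/461700 + (535711/15390)*q1 = 0.
Solving this linear system: q1 = -26848649/16071330.
The numerator is Q*f truncated at degree 2: P0 = a_0 = 15; P1 = a_1 + q1*a_0 = -2627353871/549639486; P2 = a_2 + q1*a_1 = 22455497/24106995.


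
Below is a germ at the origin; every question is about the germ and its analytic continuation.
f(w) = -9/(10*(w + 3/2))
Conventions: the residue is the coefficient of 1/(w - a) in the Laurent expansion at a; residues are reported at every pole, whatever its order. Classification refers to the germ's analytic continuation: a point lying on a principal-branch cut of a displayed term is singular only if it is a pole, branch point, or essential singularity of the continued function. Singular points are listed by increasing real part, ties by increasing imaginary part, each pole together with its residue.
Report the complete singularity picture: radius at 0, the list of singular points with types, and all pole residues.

Denominator factor (w + 3/2): pole of order 1 at -3/2, modulus 3/2.
The radius of convergence is the smallest modulus among the singular points: 3/2.
At the order-1 pole -3/2 set g(w) = (w - (-3/2))*f(w) = -9/10.
Simple pole: residue = g(a) at a = -3/2, which is -9/10.

Radius of convergence at 0: 3/2.
At -3/2: a pole of order 1; residue -9/10.


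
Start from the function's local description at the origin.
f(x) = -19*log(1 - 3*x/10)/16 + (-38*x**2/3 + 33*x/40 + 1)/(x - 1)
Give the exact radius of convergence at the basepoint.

The radius of convergence is 1.

Denominator factor (x - 1): pole of order 1 at 1, modulus 1.
Branch term (-19/16)*log(1 - x/(10/3)): its argument vanishes at x = 10/3, a logarithmic branch point, modulus 10/3.
The radius of convergence is the smallest modulus among the singular points: 1.


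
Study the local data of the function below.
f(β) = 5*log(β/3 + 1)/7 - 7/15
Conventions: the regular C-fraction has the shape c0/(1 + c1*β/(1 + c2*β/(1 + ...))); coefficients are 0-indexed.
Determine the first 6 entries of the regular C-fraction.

The regular C-fraction coefficients are [-7/15, 25/49, -101/294, -49/1818, 176/909, 101/2640].

Taylor coefficients (expand at 0): a_0 = -7/15, a_1 = 5/21, a_2 = -5/126, a_3 = 5/567, a_4 = -5/2268, a_5 = 1/1701.
c0 = a_0 = -7/15. Peel one level at a time: if S = 1 + c*β/S' with S'(0) = 1, then c is the β-coefficient of S and S' = c*β/(S - 1).
S_1 = c0/f = 1 + (25/49)*β + (2525/14406)*β^2 + ...; c1 = 25/49.
S_2 = c1*β/(S_1 - 1) = 1 + (-101/294)*β + (-1/108)*β^2 + ...; c2 = -101/294.
S_3 = c2*β/(S_2 - 1) = 1 + (-49/1818)*β + (4312/826281)*β^2 + ...; c3 = -49/1818.
S_4 = c3*β/(S_3 - 1) = 1 + (176/909)*β + (-1/135)*β^2 + ...; c4 = 176/909.
S_5 = c4*β/(S_4 - 1) = 1 + (101/2640)*β + ...; c5 = 101/2640.


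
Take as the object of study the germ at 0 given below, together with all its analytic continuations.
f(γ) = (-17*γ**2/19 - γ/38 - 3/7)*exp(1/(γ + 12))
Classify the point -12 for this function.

The exponent 1/(γ - (-12)) has a pole at -12, so exp(1/(γ - (-12))) takes every nonzero value near it: an essential singularity (not a pole of any order).

The point is an essential singularity.


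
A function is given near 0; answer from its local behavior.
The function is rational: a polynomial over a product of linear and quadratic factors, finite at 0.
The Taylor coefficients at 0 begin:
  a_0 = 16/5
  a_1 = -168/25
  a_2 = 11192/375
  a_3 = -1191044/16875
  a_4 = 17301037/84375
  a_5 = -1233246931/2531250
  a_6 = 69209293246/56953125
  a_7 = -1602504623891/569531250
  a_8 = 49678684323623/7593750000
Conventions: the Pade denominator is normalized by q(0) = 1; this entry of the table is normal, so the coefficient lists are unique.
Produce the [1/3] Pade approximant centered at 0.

The Pade approximant has numerator coefficients [16/5, 40096/8483]; denominator coefficients [1, 303443/84830, -184741/101796, -138495589/9161640].

Taylor coefficients needed (read off): a_0 = 16/5, a_1 = -168/25, a_2 = 11192/375, a_3 = -1191044/16875, a_4 = 17301037/84375.
Write the denominator as Q(ζ) = 1 + q1*ζ + q2*ζ^2 + q3*ζ^3. Requiring Q*f - P = O(ζ^5) with deg P <= 1 kills the coefficients of ζ^2..ζ^4 in Q*f:
  ζ^2: a_2 + q1*a_1 + q2*a_0 = 0, i.e. 11192/375 + (-168/25)*q1 + (16/5)*q2 = 0.
  ζ^3: a_3 + q1*a_2 + q2*a_1 + q3*a_0 = 0, i.e. -1191044/16875 + (11192/375)*q1 + (-168/25)*q2 + (16/5)*q3 = 0.
  ζ^4: a_4 + q1*a_3 + q2*a_2 + q3*a_1 = 0, i.e. 17301037/84375 + (-1191044/16875)*q1 + (11192/375)*q2 + (-168/25)*q3 = 0.
Solving this linear system: q1 = 303443/84830, q2 = -184741/101796, q3 = -138495589/9161640.
The numerator is Q*f truncated at degree 1: P0 = a_0 = 16/5; P1 = a_1 + q1*a_0 = 40096/8483.


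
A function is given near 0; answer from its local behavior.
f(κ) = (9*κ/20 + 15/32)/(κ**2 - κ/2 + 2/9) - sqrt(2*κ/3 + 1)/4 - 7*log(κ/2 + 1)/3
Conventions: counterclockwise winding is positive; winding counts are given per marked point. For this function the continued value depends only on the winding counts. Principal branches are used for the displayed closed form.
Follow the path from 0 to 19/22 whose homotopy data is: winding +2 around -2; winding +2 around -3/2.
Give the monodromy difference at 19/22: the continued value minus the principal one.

Continued minus principal equals -(28/3)*pi*i.

The rational part is single-valued and drops out of the difference; each branch term changes only by its own monodromy.
(-1/4)*sqrt(1 - κ/(-3/2)): winding +2 is even, the square root returns to the same sheet, contribution 0.
(-7/3)*log(1 - κ/(-2)): each positive loop around -2 adds 2*pi*i to the log, so winding +2 contributes (-7/3)*(2)*2*pi*i = -(28/3)*pi*i.
Summing the contributions at κ = 19/22 gives -(28/3)*pi*i.


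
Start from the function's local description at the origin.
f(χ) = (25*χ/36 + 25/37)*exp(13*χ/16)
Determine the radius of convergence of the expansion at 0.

The radius of convergence is infinite.

The factor exp(13*χ/16) is entire and contributes no finite singular point.
The polynomial part has no poles.
No finite singular points: the Taylor series at 0 converges everywhere.


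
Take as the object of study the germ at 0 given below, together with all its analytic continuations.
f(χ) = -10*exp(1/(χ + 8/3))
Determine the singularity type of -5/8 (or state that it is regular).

There is no denominator, hence no pole anywhere.
The essential point of exp(1/(χ - (-8/3))) is -8/3, not -5/8.
So the germ continues analytically to -5/8.

The point is a regular point.


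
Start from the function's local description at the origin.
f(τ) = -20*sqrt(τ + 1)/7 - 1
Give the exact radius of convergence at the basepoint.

Branch term (-20/7)*sqrt(1 - τ/(-1)): its argument vanishes at τ = -1, a square-root branch point, modulus 1.
The radius of convergence is the smallest modulus among the singular points: 1.

The radius of convergence is 1.


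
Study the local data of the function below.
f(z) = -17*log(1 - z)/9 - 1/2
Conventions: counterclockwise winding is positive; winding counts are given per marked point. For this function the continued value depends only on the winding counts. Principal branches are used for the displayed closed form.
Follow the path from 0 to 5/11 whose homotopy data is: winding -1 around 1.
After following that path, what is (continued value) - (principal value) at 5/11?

The rational part is single-valued and drops out of the difference; each branch term changes only by its own monodromy.
(-17/9)*log(1 - z/(1)): each positive loop around 1 adds 2*pi*i to the log, so winding -1 contributes (-17/9)*(-1)*2*pi*i = (34/9)*pi*i.
Summing the contributions at z = 5/11 gives (34/9)*pi*i.

Continued minus principal equals (34/9)*pi*i.


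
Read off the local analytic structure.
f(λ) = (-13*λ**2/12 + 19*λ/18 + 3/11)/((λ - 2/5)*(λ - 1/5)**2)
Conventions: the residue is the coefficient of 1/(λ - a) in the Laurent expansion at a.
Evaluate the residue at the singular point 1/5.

At the order-2 pole 1/5 set g(λ) = (λ - (1/5))^2*f(λ) = (-13*λ**2/12 + 19*λ/18 + 3/11)/(λ - 2/5).
Order-2 pole: residue = g'(a); g'(1/5) = -5593/396, so the residue is -5593/396.

The residue is -5593/396.


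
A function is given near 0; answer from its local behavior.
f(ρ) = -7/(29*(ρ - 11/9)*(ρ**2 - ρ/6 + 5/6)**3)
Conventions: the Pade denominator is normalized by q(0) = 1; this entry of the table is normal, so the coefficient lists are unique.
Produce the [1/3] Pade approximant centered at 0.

The Pade approximant has numerator coefficients [13608/39875, 13211667/30783500]; denominator coefficients [1, -54543/339680, 2061339/849200, 17689/22000].

Taylor coefficients needed (expand at 0): a_0 = 13608/39875, a_1 = 1061424/2193125, a_2 = -90547632/120621875, a_3 = -2082786048/1326840625, a_4 = 86183587224/72976234375.
Write the denominator as Q(ρ) = 1 + q1*ρ + q2*ρ^2 + q3*ρ^3. Requiring Q*f - P = O(ρ^5) with deg P <= 1 kills the coefficients of ρ^2..ρ^4 in Q*f:
  ρ^2: a_2 + q1*a_1 + q2*a_0 = 0, i.e. -90547632/120621875 + (1061424/2193125)*q1 + (13608/39875)*q2 = 0.
  ρ^3: a_3 + q1*a_2 + q2*a_1 + q3*a_0 = 0, i.e. -2082786048/1326840625 + (-90547632/120621875)*q1 + (1061424/2193125)*q2 + (13608/39875)*q3 = 0.
  ρ^4: a_4 + q1*a_3 + q2*a_2 + q3*a_1 = 0, i.e. 86183587224/72976234375 + (-2082786048/1326840625)*q1 + (-90547632/120621875)*q2 + (1061424/2193125)*q3 = 0.
Solving this linear system: q1 = -54543/339680, q2 = 2061339/849200, q3 = 17689/22000.
The numerator is Q*f truncated at degree 1: P0 = a_0 = 13608/39875; P1 = a_1 + q1*a_0 = 13211667/30783500.


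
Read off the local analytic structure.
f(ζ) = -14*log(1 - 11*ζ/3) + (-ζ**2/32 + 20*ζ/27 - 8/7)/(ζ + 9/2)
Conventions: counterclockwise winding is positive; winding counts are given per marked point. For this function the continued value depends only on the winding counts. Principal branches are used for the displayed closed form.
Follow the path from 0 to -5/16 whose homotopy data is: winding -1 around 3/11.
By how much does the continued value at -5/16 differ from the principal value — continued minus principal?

The rational part is single-valued and drops out of the difference; each branch term changes only by its own monodromy.
(-14)*log(1 - ζ/(3/11)): each positive loop around 3/11 adds 2*pi*i to the log, so winding -1 contributes (-14)*(-1)*2*pi*i = (28)*pi*i.
Summing the contributions at ζ = -5/16 gives (28)*pi*i.

Continued minus principal equals (28)*pi*i.


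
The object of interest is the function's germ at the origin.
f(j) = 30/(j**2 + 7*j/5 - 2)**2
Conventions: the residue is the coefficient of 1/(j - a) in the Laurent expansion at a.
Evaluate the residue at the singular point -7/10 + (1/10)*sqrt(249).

The factor j**2 + 7*j/5 - 2 splits as (j - a)(j - a') with a = -7/10 + (1/10)*sqrt(249), a' = -7/10 - (1/10)*sqrt(249). At the order-2 pole a set g(j) = (j - a)^2*f(j) = [30] / (j - a')^2.
Order-2 pole: residue = g'(a); g'(-7/10 + (1/10)*sqrt(249)) = -(2500/20667)*sqrt(249), so the residue is -(2500/20667)*sqrt(249).

The residue is -(2500/20667)*sqrt(249).


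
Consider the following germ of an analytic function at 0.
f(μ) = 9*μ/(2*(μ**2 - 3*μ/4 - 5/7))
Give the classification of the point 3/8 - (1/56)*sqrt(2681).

The point is a pole of order 1.

The denominator factor μ**2 - 3*μ/4 - 5/7 vanishes at 3/8 - (1/56)*sqrt(2681) and appears to the power 1; the numerator there equals 27/16 - (9/112)*sqrt(2681), nonzero, and no other factor vanishes.
Hence a pole whose order is the multiplicity, 1.


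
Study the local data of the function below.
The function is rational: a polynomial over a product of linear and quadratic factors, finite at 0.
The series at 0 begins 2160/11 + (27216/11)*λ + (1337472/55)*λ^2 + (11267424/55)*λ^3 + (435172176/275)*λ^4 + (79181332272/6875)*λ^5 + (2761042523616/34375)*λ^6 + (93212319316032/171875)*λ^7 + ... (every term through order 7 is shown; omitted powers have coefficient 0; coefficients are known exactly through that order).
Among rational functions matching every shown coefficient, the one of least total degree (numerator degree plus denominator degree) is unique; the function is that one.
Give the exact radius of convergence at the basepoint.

The radius of convergence is -7/20 + (1/60)*sqrt(1041).

No rational of total degree below 6 reproduces all 8 coefficients; solving the [0/6] Pade equations on them gives f(λ) = -10/(11*(λ**2 + 7*λ/10 - 1/6)**3), whose expansion matches every shown term.
Denominator factor (λ**2 + 7*λ/10 - 1/6)^3: discriminant 347/300, real irrational roots -7/20 + (1/60)*sqrt(1041) and -7/20 - (1/60)*sqrt(1041); poles of order 3, moduli -7/20 + (1/60)*sqrt(1041) and 7/20 + (1/60)*sqrt(1041).
The radius of convergence is the smallest modulus among the singular points: -7/20 + (1/60)*sqrt(1041).


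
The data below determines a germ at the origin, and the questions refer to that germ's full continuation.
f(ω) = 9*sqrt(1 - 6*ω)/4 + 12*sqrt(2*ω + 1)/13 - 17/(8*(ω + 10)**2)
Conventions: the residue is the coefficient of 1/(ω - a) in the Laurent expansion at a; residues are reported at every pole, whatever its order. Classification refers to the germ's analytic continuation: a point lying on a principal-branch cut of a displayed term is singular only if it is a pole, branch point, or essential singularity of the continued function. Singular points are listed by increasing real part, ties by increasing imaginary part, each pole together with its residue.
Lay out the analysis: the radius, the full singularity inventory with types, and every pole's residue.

Denominator factor (ω + 10)^2: pole of order 2 at -10, modulus 10.
Branch term (9/4)*sqrt(1 - ω/(1/6)): its argument vanishes at ω = 1/6, a square-root branch point, modulus 1/6.
Branch term (12/13)*sqrt(1 - ω/(-1/2)): its argument vanishes at ω = -1/2, a square-root branch point, modulus 1/2.
The radius of convergence is the smallest modulus among the singular points: 1/6.
The branch terms are analytic at -10 and contribute nothing to the residue; only the rational part matters.
At the order-2 pole -10 set g(ω) = (ω - (-10))^2*(rational part) = -17/8.
Order-2 pole: residue = g'(a); g'(-10) = 0, so the residue is 0.
List the singular points by increasing real part (a conjugate pair: the negative imaginary part first).

Radius of convergence at 0: 1/6.
At -10: a pole of order 2; residue 0.
At -1/2: an algebraic (square-root) branch point.
At 1/6: an algebraic (square-root) branch point.


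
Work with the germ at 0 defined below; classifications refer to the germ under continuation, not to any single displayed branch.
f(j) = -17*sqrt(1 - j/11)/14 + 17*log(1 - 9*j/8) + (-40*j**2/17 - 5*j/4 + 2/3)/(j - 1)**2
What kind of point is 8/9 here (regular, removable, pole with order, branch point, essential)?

The point is a logarithmic branch point.

The term (17)*log(1 - j/(8/9)) has argument 1 - 8/9/(8/9) = 0 at 8/9: a logarithmic (infinitely-sheeted) branch point; the remaining terms are analytic or single-valued there.


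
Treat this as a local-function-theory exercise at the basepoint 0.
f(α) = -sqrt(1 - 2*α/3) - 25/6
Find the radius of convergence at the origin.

The radius of convergence is 3/2.

Branch term (-1)*sqrt(1 - α/(3/2)): its argument vanishes at α = 3/2, a square-root branch point, modulus 3/2.
The radius of convergence is the smallest modulus among the singular points: 3/2.


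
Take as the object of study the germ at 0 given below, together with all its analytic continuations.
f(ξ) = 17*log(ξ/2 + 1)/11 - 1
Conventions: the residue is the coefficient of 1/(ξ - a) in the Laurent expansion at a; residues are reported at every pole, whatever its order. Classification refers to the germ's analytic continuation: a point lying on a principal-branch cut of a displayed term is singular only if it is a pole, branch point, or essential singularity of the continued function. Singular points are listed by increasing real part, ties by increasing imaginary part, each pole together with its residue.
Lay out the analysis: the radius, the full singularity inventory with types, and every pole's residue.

Radius of convergence at 0: 2.
At -2: a logarithmic branch point.

Branch term (17/11)*log(1 - ξ/(-2)): its argument vanishes at ξ = -2, a logarithmic branch point, modulus 2.
The radius of convergence is the smallest modulus among the singular points: 2.


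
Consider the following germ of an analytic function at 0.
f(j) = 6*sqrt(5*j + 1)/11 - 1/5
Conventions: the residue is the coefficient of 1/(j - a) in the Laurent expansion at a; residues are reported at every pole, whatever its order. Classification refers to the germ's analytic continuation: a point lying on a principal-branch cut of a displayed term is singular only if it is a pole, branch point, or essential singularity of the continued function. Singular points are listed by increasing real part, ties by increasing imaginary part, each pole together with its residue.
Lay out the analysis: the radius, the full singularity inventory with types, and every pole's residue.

Branch term (6/11)*sqrt(1 - j/(-1/5)): its argument vanishes at j = -1/5, a square-root branch point, modulus 1/5.
The radius of convergence is the smallest modulus among the singular points: 1/5.

Radius of convergence at 0: 1/5.
At -1/5: an algebraic (square-root) branch point.


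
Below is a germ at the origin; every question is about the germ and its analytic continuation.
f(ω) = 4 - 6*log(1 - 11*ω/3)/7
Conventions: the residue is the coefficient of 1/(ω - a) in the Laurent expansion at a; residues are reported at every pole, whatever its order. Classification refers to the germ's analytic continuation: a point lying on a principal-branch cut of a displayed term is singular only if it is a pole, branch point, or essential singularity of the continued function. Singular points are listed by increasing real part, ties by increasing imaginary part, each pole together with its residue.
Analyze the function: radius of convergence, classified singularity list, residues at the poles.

Radius of convergence at 0: 3/11.
At 3/11: a logarithmic branch point.

Branch term (-6/7)*log(1 - ω/(3/11)): its argument vanishes at ω = 3/11, a logarithmic branch point, modulus 3/11.
The radius of convergence is the smallest modulus among the singular points: 3/11.


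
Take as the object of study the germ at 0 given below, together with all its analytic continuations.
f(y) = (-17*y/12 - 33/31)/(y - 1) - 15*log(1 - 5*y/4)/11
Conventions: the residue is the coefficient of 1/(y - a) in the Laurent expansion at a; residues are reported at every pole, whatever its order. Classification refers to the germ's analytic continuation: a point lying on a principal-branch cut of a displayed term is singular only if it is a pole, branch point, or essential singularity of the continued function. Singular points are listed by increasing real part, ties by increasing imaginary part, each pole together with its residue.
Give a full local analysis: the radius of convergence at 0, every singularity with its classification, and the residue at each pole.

Denominator factor (y - 1): pole of order 1 at 1, modulus 1.
Branch term (-15/11)*log(1 - y/(4/5)): its argument vanishes at y = 4/5, a logarithmic branch point, modulus 4/5.
The radius of convergence is the smallest modulus among the singular points: 4/5.
The branch term is analytic at 1 and contributes nothing to the residue; only the rational part matters.
At the order-1 pole 1 set g(y) = (y - (1))*(rational part) = -17*y/12 - 33/31.
Simple pole: residue = g(a) at a = 1, which is -923/372.
List the singular points by increasing real part (a conjugate pair: the negative imaginary part first).

Radius of convergence at 0: 4/5.
At 4/5: a logarithmic branch point.
At 1: a pole of order 1; residue -923/372.


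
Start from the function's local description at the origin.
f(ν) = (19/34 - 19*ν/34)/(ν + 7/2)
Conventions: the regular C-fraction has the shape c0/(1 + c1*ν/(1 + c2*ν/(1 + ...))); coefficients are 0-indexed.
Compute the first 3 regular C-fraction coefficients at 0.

Taylor coefficients (expand at 0): a_0 = 19/119, a_1 = -171/833, a_2 = 342/5831.
c0 = a_0 = 19/119. Peel one level at a time: if S = 1 + c*ν/S' with S'(0) = 1, then c is the ν-coefficient of S and S' = c*ν/(S - 1).
S_1 = c0/f = 1 + (9/7)*ν + (9/7)*ν^2 + ...; c1 = 9/7.
S_2 = c1*ν/(S_1 - 1) = 1 + (-1)*ν + ...; c2 = -1.

The regular C-fraction coefficients are [19/119, 9/7, -1].


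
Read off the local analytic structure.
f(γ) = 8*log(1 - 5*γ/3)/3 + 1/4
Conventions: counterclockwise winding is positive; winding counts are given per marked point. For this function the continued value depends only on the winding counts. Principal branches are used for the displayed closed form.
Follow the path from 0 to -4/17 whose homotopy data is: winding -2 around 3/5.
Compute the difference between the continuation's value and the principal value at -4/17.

The rational part is single-valued and drops out of the difference; each branch term changes only by its own monodromy.
(8/3)*log(1 - γ/(3/5)): each positive loop around 3/5 adds 2*pi*i to the log, so winding -2 contributes (8/3)*(-2)*2*pi*i = -(32/3)*pi*i.
Summing the contributions at γ = -4/17 gives -(32/3)*pi*i.

Continued minus principal equals -(32/3)*pi*i.


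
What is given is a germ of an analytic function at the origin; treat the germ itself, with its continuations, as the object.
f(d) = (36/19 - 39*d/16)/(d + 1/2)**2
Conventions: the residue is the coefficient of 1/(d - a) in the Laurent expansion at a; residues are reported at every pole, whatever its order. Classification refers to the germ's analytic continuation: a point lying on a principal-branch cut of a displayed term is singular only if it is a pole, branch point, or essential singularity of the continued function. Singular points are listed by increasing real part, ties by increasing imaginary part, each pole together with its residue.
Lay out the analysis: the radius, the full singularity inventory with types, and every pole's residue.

Denominator factor (d + 1/2)^2: pole of order 2 at -1/2, modulus 1/2.
The radius of convergence is the smallest modulus among the singular points: 1/2.
At the order-2 pole -1/2 set g(d) = (d - (-1/2))^2*f(d) = 36/19 - 39*d/16.
Order-2 pole: residue = g'(a); g'(-1/2) = -39/16, so the residue is -39/16.

Radius of convergence at 0: 1/2.
At -1/2: a pole of order 2; residue -39/16.


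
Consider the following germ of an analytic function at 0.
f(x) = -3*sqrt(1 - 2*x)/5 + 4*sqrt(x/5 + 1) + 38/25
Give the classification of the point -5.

The point is an algebraic (square-root) branch point.

The term (4)*sqrt(1 - x/(-5)) has argument 1 - -5/(-5) = 0 at -5: a square-root (algebraic, two-sheeted) branch point; the remaining terms are analytic or single-valued there.


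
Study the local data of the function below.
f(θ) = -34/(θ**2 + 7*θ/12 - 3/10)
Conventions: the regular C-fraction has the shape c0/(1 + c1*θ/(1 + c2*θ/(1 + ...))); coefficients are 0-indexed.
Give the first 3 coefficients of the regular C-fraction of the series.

Taylor coefficients (expand at 0): a_0 = 340/3, a_1 = 5950/27, a_2 = 195925/243.
c0 = a_0 = 340/3. Peel one level at a time: if S = 1 + c*θ/S' with S'(0) = 1, then c is the θ-coefficient of S and S' = c*θ/(S - 1).
S_1 = c0/f = 1 + (-35/18)*θ + (-10/3)*θ^2 + ...; c1 = -35/18.
S_2 = c1*θ/(S_1 - 1) = 1 + (-12/7)*θ + ...; c2 = -12/7.

The regular C-fraction coefficients are [340/3, -35/18, -12/7].


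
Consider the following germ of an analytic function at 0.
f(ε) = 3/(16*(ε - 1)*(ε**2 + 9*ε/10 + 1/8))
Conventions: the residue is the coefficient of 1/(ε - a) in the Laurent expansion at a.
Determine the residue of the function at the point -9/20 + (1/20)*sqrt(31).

The residue is -5/108 - (145/3348)*sqrt(31).

The factor ε**2 + 9*ε/10 + 1/8 splits as (ε - a)(ε - a') with a = -9/20 + (1/20)*sqrt(31), a' = -9/20 - (1/20)*sqrt(31). At the order-1 pole a set g(ε) = (ε - a)*f(ε) = [3/(16*(ε - 1))] / (ε - a').
Simple pole: residue = g(a) at a = -9/20 + (1/20)*sqrt(31), which is -5/108 - (145/3348)*sqrt(31).


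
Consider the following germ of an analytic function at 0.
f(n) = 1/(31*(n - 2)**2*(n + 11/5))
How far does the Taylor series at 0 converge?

Denominator factor (n + 11/5): pole of order 1 at -11/5, modulus 11/5.
Denominator factor (n - 2)^2: pole of order 2 at 2, modulus 2.
The radius of convergence is the smallest modulus among the singular points: 2.

The radius of convergence is 2.


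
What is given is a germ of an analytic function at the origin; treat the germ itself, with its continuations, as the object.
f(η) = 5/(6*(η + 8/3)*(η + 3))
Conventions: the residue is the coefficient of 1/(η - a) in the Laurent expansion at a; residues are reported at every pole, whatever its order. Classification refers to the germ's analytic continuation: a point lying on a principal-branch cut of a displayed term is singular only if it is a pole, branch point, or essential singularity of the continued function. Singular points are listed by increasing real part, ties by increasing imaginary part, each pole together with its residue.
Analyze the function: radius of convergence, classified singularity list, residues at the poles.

Radius of convergence at 0: 8/3.
At -3: a pole of order 1; residue -5/2.
At -8/3: a pole of order 1; residue 5/2.

Denominator factor (η + 8/3): pole of order 1 at -8/3, modulus 8/3.
Denominator factor (η + 3): pole of order 1 at -3, modulus 3.
The radius of convergence is the smallest modulus among the singular points: 8/3.
At the order-1 pole -3 set g(η) = (η - (-3))*f(η) = 5/(6*(η + 8/3)).
Simple pole: residue = g(a) at a = -3, which is -5/2.
At the order-1 pole -8/3 set g(η) = (η - (-8/3))*f(η) = 5/(6*(η + 3)).
Simple pole: residue = g(a) at a = -8/3, which is 5/2.
List the singular points by increasing real part (a conjugate pair: the negative imaginary part first).


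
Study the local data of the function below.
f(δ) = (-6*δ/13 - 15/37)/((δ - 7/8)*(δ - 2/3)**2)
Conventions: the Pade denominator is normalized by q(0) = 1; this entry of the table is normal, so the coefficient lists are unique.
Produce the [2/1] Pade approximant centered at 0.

The Pade approximant has numerator coefficients [270/259, 18476478/6260891, 1574305713/463305934]; denominator coefficients [1, -1180156/481607].

Taylor coefficients needed (expand at 0): a_0 = 270/259, a_1 = 129762/23569, a_2 = 5572881/329966, a_3 = 47796318/1154881.
Write the denominator as Q(δ) = 1 + q1*δ. Requiring Q*f - P = O(δ^4) with deg P <= 2 kills the coefficients of δ^3..δ^3 in Q*f:
  δ^3: a_3 + q1*a_2 = 0, i.e. 47796318/1154881 + (5572881/329966)*q1 = 0.
Solving this linear system: q1 = -1180156/481607.
The numerator is Q*f truncated at degree 2: P0 = a_0 = 270/259; P1 = a_1 + q1*a_0 = 18476478/6260891; P2 = a_2 + q1*a_1 = 1574305713/463305934.


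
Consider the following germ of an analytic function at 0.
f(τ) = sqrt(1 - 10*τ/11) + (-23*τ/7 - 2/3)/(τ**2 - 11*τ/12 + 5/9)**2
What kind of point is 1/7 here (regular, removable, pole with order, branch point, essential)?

The point is a regular point.

Denominator factors: τ**2 - 11*τ/12 + 5/9 = 785/1764 at τ = 1/7 — none vanishes.
Branch term sqrt(1 - τ/(11/10)): argument at 1/7 is 67/77, nonzero, so 1/7 is not its branch point (a point on a principal cut is still regular for the continued germ).
So the germ continues analytically to 1/7.


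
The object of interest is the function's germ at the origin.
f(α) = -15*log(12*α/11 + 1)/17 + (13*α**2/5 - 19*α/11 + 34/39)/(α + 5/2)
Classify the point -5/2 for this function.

The point is a pole of order 1.

The denominator factor α + 5/2 vanishes at -5/2 and appears to the power 1; the numerator there equals 36791/1716, nonzero, and no other factor vanishes.
The branch terms are analytic at this point.
Hence a pole whose order is the multiplicity, 1.


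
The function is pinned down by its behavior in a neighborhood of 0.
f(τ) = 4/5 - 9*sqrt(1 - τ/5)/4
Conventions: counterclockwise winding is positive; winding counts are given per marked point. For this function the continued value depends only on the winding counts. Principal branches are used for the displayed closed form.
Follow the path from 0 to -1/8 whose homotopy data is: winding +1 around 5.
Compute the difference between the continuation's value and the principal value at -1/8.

Continued minus principal equals (9/40)*sqrt(410).

The rational part is single-valued and drops out of the difference; each branch term changes only by its own monodromy.
(-9/4)*sqrt(1 - τ/(5)): winding +1 is odd, the square root flips sign, contributing -2*(-9/4)*sqrt(1 - (-1/8)/(5)) = -2*(-9/4)*sqrt(41/40) = (9/40)*sqrt(410).
Summing the contributions at τ = -1/8 gives (9/40)*sqrt(410).


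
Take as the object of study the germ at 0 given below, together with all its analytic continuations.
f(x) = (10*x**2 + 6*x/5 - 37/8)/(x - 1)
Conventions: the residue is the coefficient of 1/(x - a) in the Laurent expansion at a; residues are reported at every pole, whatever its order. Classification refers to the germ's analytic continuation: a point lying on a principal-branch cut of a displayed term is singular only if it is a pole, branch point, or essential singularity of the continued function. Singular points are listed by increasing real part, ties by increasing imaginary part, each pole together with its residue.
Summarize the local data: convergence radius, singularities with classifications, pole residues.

Radius of convergence at 0: 1.
At 1: a pole of order 1; residue 263/40.

Denominator factor (x - 1): pole of order 1 at 1, modulus 1.
The radius of convergence is the smallest modulus among the singular points: 1.
At the order-1 pole 1 set g(x) = (x - (1))*f(x) = 10*x**2 + 6*x/5 - 37/8.
Simple pole: residue = g(a) at a = 1, which is 263/40.


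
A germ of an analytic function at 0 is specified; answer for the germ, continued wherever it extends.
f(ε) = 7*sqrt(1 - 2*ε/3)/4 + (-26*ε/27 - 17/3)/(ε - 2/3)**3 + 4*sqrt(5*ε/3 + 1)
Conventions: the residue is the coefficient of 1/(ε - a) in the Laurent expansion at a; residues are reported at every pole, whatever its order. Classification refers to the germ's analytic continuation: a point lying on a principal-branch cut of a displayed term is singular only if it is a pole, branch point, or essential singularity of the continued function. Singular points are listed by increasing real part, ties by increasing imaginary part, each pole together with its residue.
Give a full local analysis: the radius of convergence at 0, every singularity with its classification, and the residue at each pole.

Denominator factor (ε - 2/3)^3: pole of order 3 at 2/3, modulus 2/3.
Branch term (7/4)*sqrt(1 - ε/(3/2)): its argument vanishes at ε = 3/2, a square-root branch point, modulus 3/2.
Branch term (4)*sqrt(1 - ε/(-3/5)): its argument vanishes at ε = -3/5, a square-root branch point, modulus 3/5.
The radius of convergence is the smallest modulus among the singular points: 3/5.
The branch terms are analytic at 2/3 and contribute nothing to the residue; only the rational part matters.
At the order-3 pole 2/3 set g(ε) = (ε - (2/3))^3*(rational part) = -26*ε/27 - 17/3.
Order-3 pole: residue = g''(a)/2; g''(2/3) = 0, so the residue is 0.
List the singular points by increasing real part (a conjugate pair: the negative imaginary part first).

Radius of convergence at 0: 3/5.
At -3/5: an algebraic (square-root) branch point.
At 2/3: a pole of order 3; residue 0.
At 3/2: an algebraic (square-root) branch point.


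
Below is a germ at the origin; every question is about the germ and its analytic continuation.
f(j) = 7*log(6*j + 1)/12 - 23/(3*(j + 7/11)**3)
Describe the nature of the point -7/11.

The point is a pole of order 3.

The denominator factor j + 7/11 vanishes at -7/11 and appears to the power 3; the numerator there equals -23/3, nonzero, and no other factor vanishes.
The branch terms are analytic at this point.
Hence a pole whose order is the multiplicity, 3.


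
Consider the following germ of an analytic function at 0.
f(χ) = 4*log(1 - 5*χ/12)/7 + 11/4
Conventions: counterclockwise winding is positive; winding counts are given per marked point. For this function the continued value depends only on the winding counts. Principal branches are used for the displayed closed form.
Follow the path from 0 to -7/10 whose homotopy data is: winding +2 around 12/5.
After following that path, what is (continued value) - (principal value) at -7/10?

Continued minus principal equals (16/7)*pi*i.

The rational part is single-valued and drops out of the difference; each branch term changes only by its own monodromy.
(4/7)*log(1 - χ/(12/5)): each positive loop around 12/5 adds 2*pi*i to the log, so winding +2 contributes (4/7)*(2)*2*pi*i = (16/7)*pi*i.
Summing the contributions at χ = -7/10 gives (16/7)*pi*i.


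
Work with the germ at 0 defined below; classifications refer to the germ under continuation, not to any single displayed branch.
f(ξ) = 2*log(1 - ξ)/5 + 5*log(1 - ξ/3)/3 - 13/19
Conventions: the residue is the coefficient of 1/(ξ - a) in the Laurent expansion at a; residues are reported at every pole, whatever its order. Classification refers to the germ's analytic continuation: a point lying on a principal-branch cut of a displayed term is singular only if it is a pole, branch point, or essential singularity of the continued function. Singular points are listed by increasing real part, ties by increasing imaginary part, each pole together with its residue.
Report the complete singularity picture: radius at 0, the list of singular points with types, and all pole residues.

Branch term (2/5)*log(1 - ξ/(1)): its argument vanishes at ξ = 1, a logarithmic branch point, modulus 1.
Branch term (5/3)*log(1 - ξ/(3)): its argument vanishes at ξ = 3, a logarithmic branch point, modulus 3.
The radius of convergence is the smallest modulus among the singular points: 1.
List the singular points by increasing real part (a conjugate pair: the negative imaginary part first).

Radius of convergence at 0: 1.
At 1: a logarithmic branch point.
At 3: a logarithmic branch point.


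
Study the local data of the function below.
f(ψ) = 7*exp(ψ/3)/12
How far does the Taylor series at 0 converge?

The factor exp(ψ/3) is entire and contributes no finite singular point.
The polynomial part has no poles.
No finite singular points: the Taylor series at 0 converges everywhere.

The radius of convergence is infinite.


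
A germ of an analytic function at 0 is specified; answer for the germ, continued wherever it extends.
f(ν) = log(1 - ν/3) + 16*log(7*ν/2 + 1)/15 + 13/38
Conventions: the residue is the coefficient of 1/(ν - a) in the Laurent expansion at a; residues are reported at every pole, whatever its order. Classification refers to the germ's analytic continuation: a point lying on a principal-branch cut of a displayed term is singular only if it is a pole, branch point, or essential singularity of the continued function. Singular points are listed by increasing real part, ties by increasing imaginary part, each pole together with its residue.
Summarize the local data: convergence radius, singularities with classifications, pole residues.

Radius of convergence at 0: 2/7.
At -2/7: a logarithmic branch point.
At 3: a logarithmic branch point.

Branch term (1)*log(1 - ν/(3)): its argument vanishes at ν = 3, a logarithmic branch point, modulus 3.
Branch term (16/15)*log(1 - ν/(-2/7)): its argument vanishes at ν = -2/7, a logarithmic branch point, modulus 2/7.
The radius of convergence is the smallest modulus among the singular points: 2/7.
List the singular points by increasing real part (a conjugate pair: the negative imaginary part first).


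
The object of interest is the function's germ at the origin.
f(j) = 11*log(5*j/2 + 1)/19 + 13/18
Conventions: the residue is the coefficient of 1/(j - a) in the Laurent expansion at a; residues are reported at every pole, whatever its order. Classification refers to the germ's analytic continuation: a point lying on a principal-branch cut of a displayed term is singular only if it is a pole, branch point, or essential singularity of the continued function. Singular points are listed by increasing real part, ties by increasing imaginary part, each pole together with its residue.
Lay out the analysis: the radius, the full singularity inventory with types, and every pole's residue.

Radius of convergence at 0: 2/5.
At -2/5: a logarithmic branch point.

Branch term (11/19)*log(1 - j/(-2/5)): its argument vanishes at j = -2/5, a logarithmic branch point, modulus 2/5.
The radius of convergence is the smallest modulus among the singular points: 2/5.


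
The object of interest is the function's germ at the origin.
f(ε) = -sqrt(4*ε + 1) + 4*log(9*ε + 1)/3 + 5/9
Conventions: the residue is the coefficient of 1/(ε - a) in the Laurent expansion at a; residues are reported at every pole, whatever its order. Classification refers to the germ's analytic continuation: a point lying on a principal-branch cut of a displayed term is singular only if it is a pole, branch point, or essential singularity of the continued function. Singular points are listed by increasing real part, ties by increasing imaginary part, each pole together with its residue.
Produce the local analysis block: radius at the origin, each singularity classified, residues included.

Radius of convergence at 0: 1/9.
At -1/4: an algebraic (square-root) branch point.
At -1/9: a logarithmic branch point.

Branch term (-1)*sqrt(1 - ε/(-1/4)): its argument vanishes at ε = -1/4, a square-root branch point, modulus 1/4.
Branch term (4/3)*log(1 - ε/(-1/9)): its argument vanishes at ε = -1/9, a logarithmic branch point, modulus 1/9.
The radius of convergence is the smallest modulus among the singular points: 1/9.
List the singular points by increasing real part (a conjugate pair: the negative imaginary part first).
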